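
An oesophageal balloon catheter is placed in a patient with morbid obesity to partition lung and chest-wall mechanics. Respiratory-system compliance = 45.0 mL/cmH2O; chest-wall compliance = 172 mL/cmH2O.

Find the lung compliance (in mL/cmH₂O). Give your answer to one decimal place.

60.9

1/CL = 1/Crs − 1/Ccw.
1/CL = 1/45.0 − 1/172 = 0.01641.
CL = 60.938 mL/cmH2O.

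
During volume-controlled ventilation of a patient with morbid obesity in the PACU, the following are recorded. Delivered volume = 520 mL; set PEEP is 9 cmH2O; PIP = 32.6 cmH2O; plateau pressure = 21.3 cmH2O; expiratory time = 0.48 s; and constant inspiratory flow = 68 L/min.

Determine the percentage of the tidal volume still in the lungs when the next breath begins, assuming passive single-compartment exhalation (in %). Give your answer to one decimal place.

Flow: 68 L/min ÷ 60 = 1.1333 L/s.
R = (PIP − Pplat)/V̇ = (32.6 − 21.3) / 1.1333 = 11.3/1.1333 = 9.971 cmH2O·s/L.
C = Vt/(Pplat − PEEP) = 520.0 / (21.3 − 9) = 520.0/12.3 = 42.276 mL/cmH2O.
τ = R × C = 9.971 × 0.04228 L/cmH2O = 0.4216 s.
Fraction remaining at end-expiration = e^(−Te/τ) = e^(−0.48/0.4216) = 0.3203 → 32.03%.

32.0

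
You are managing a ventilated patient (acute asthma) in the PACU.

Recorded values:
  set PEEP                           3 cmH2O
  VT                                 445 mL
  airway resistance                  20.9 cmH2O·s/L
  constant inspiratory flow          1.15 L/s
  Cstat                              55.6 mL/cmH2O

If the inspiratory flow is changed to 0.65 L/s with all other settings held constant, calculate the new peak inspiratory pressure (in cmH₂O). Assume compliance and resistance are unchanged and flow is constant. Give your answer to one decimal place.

PIP = Vt/C + R·V̇ + PEEP (constant-flow equation of motion).
Only the resistive term changes: ΔPIP = R × ΔV̇ = 20.9 × (0.65 − 1.15) = 20.9 × -0.5 = -10.45 cmH2O.
Original PIP = 445/55.6 + 20.9×1.15 + 3 = 35.039 cmH2O; new PIP = 35.039 + (-10.45) = 24.589 cmH2O.

24.6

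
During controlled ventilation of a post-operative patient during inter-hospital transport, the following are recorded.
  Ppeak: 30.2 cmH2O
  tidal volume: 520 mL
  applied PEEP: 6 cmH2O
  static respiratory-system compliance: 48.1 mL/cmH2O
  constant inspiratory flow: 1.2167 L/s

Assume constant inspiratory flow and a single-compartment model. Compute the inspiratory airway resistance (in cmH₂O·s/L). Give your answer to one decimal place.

11.0

Equation of motion (constant flow): PIP = Vt/C + R·V̇ + PEEP.
R·V̇ = PIP − Vt/C − PEEP = 30.2 − 520/48.1 − 6 = 30.2 − 10.811 − 6 = 13.389 cmH2O.
R = 13.389 / 1.2167 = 11.004 cmH2O·s/L.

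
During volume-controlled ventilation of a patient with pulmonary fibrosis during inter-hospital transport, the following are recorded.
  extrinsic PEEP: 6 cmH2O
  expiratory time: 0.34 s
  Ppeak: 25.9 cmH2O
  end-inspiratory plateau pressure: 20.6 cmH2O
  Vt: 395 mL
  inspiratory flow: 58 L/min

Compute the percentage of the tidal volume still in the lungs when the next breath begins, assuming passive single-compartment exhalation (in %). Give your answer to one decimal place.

10.1

Flow: 58 L/min ÷ 60 = 0.9667 L/s.
R = (PIP − Pplat)/V̇ = (25.9 − 20.6) / 0.9667 = 5.3/0.9667 = 5.483 cmH2O·s/L.
C = Vt/(Pplat − PEEP) = 395.0 / (20.6 − 6) = 395.0/14.6 = 27.055 mL/cmH2O.
τ = R × C = 5.483 × 0.02706 L/cmH2O = 0.1484 s.
Fraction remaining at end-expiration = e^(−Te/τ) = e^(−0.34/0.1484) = 0.1012 → 10.12%.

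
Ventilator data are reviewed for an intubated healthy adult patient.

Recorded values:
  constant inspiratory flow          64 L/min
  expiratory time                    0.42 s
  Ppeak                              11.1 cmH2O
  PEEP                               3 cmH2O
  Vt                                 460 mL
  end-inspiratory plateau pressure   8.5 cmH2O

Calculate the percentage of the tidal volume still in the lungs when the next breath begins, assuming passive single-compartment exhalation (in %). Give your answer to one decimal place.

12.7

Flow: 64 L/min ÷ 60 = 1.0667 L/s.
R = (PIP − Pplat)/V̇ = (11.1 − 8.5) / 1.0667 = 2.6/1.0667 = 2.437 cmH2O·s/L.
C = Vt/(Pplat − PEEP) = 460.0 / (8.5 − 3) = 460.0/5.5 = 83.636 mL/cmH2O.
τ = R × C = 2.437 × 0.08364 L/cmH2O = 0.2038 s.
Fraction remaining at end-expiration = e^(−Te/τ) = e^(−0.42/0.2038) = 0.1273 → 12.73%.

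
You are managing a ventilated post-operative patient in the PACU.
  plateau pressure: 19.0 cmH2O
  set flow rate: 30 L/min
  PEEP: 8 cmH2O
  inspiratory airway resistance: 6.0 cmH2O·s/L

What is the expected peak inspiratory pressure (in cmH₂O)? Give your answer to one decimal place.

Flow: 30 L/min ÷ 60 = 0.5 L/s.
PIP = Pplat + Raw × flow = 19.0 + 6.0 × 0.5 = 19.0 + 3.0 = 22.0 cmH2O.

22.0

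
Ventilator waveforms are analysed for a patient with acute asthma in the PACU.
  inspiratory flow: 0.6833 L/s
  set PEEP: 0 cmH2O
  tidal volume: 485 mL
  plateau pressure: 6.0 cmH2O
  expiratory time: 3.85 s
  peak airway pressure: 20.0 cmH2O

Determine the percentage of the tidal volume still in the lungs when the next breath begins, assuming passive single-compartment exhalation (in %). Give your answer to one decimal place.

R = (PIP − Pplat)/V̇ = (20.0 − 6.0) / 0.6833 = 14.0/0.6833 = 20.489 cmH2O·s/L.
C = Vt/(Pplat − PEEP) = 485.0 / (6.0 − 0) = 485.0/6.0 = 80.833 mL/cmH2O.
τ = R × C = 20.489 × 0.08083 L/cmH2O = 1.656 s.
Fraction remaining at end-expiration = e^(−Te/τ) = e^(−3.85/1.656) = 0.0978 → 9.78%.

9.8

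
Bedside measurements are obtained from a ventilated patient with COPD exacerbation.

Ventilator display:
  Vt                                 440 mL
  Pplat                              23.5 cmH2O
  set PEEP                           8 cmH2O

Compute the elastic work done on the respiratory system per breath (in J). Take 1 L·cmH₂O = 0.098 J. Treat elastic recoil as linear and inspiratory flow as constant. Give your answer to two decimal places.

0.33

Elastic work ≈ ½ × (Pplat − PEEP) × Vt = 0.5 × (23.5 − 8) × 0.440 L = 0.5 × 15.5 × 0.440 = 3.41 L·cmH2O.
× 0.098 J/(L·cmH2O) → 0.3342 J.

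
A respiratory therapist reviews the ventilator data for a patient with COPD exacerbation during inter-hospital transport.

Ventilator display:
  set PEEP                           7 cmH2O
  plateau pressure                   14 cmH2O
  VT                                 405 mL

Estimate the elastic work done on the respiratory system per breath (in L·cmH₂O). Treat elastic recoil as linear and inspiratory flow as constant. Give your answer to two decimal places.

1.42

Elastic work ≈ ½ × (Pplat − PEEP) × Vt = 0.5 × (14 − 7) × 0.405 L = 0.5 × 7.0 × 0.405 = 1.418 L·cmH2O.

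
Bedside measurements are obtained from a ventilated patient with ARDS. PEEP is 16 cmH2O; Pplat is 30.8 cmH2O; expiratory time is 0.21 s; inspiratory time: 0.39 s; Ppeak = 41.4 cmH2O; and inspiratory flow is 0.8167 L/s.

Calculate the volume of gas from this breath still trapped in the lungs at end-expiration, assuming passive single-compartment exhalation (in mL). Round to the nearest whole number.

150

Vt = flow × Ti = 0.8167 L/s × 0.39 s × 1000 mL/L = 318.51 mL.
R = (PIP − Pplat)/V̇ = (41.4 − 30.8) / 0.8167 = 10.6/0.8167 = 12.979 cmH2O·s/L.
C = Vt/(Pplat − PEEP) = 318.51 / (30.8 − 16) = 318.51/14.8 = 21.521 mL/cmH2O.
τ = R × C = 12.979 × 0.02152 L/cmH2O = 0.2793 s.
Fraction remaining = e^(−Te/τ) = e^(−0.21/0.2793) = 0.4715.
Trapped volume = 318.51 × 0.4715 = 150.18 mL.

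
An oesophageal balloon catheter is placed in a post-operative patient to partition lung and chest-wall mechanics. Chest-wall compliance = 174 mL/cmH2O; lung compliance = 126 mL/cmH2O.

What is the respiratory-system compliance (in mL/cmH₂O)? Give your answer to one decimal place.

Lung and chest wall are elastances in series: 1/Crs = 1/CL + 1/Ccw.
1/Crs = 1/126 + 1/174 = 0.01368.
Crs = 73.099 mL/cmH2O.

73.1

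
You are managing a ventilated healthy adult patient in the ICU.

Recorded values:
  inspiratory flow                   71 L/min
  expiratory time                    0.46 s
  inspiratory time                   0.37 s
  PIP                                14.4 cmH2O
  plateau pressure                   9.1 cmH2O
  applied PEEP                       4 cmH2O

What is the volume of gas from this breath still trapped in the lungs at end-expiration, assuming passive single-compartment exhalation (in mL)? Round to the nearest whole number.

Flow: 71 L/min ÷ 60 = 1.1833 L/s.
Vt = flow × Ti = 1.1833 L/s × 0.37 s × 1000 mL/L = 437.82 mL.
R = (PIP − Pplat)/V̇ = (14.4 − 9.1) / 1.1833 = 5.3/1.1833 = 4.479 cmH2O·s/L.
C = Vt/(Pplat − PEEP) = 437.82 / (9.1 − 4) = 437.82/5.1 = 85.847 mL/cmH2O.
τ = R × C = 4.479 × 0.08585 L/cmH2O = 0.3845 s.
Fraction remaining = e^(−Te/τ) = e^(−0.46/0.3845) = 0.3023.
Trapped volume = 437.82 × 0.3023 = 132.35 mL.

132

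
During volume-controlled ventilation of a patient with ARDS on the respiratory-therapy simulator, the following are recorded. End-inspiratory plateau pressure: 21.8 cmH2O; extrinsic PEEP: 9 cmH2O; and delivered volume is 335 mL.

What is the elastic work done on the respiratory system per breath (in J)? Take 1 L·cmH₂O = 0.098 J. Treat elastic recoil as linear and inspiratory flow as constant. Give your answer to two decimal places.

0.21

Elastic work ≈ ½ × (Pplat − PEEP) × Vt = 0.5 × (21.8 − 9) × 0.335 L = 0.5 × 12.8 × 0.335 = 2.144 L·cmH2O.
× 0.098 J/(L·cmH2O) → 0.2101 J.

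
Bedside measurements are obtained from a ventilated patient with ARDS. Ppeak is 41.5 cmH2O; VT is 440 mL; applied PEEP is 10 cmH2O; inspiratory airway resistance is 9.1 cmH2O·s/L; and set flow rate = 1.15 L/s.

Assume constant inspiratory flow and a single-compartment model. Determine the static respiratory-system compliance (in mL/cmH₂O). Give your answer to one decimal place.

20.9

Equation of motion (constant flow): PIP = Vt/C + R·V̇ + PEEP.
Vt/C = PIP − R·V̇ − PEEP = 41.5 − 9.1×1.15 − 10 = 41.5 − 10.465 − 10 = 21.035 cmH2O.
C = Vt / 21.035 = 440 / 21.035 = 20.918 mL/cmH2O.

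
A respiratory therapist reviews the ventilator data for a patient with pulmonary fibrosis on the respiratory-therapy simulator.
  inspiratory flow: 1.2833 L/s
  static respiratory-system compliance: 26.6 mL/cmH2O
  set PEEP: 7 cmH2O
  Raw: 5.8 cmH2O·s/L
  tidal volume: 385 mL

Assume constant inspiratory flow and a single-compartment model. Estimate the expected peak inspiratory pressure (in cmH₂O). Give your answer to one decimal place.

Equation of motion (constant flow): PIP = Vt/C + R·V̇ + PEEP.
PIP = 385/26.6 + 5.8×1.2833 + 7 = 14.474 + 7.443 + 7 = 28.917 cmH2O.

28.9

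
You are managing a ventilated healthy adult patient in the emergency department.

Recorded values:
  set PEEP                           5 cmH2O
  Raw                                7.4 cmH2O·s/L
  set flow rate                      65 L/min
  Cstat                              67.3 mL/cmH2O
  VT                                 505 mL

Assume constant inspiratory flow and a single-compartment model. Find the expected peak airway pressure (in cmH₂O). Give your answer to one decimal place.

20.5

Flow: 65 L/min ÷ 60 = 1.0833 L/s.
Equation of motion (constant flow): PIP = Vt/C + R·V̇ + PEEP.
PIP = 505/67.3 + 7.4×1.0833 + 5 = 7.504 + 8.016 + 5 = 20.52 cmH2O.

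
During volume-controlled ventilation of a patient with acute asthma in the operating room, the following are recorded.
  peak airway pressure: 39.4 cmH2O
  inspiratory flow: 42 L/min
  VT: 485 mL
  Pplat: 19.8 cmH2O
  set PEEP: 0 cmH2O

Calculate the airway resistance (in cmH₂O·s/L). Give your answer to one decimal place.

Flow: 42 L/min ÷ 60 = 0.7 L/s.
Raw = (PIP − Pplat) / flow = (39.4 − 19.8) / 0.7 = 19.6 / 0.7 = 28.0 cmH2O·s/L.

28.0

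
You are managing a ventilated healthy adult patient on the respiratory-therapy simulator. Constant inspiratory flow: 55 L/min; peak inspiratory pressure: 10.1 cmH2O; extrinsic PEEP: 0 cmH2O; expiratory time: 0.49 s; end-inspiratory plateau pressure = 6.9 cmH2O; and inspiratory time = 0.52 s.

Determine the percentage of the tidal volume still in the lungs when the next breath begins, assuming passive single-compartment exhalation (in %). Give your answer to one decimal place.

Flow: 55 L/min ÷ 60 = 0.9167 L/s.
Vt = flow × Ti = 0.9167 L/s × 0.52 s × 1000 mL/L = 476.68 mL.
R = (PIP − Pplat)/V̇ = (10.1 − 6.9) / 0.9167 = 3.2/0.9167 = 3.491 cmH2O·s/L.
C = Vt/(Pplat − PEEP) = 476.68 / (6.9 − 0) = 476.68/6.9 = 69.084 mL/cmH2O.
τ = R × C = 3.491 × 0.06908 L/cmH2O = 0.2412 s.
Fraction remaining at end-expiration = e^(−Te/τ) = e^(−0.49/0.2412) = 0.1311 → 13.11%.

13.1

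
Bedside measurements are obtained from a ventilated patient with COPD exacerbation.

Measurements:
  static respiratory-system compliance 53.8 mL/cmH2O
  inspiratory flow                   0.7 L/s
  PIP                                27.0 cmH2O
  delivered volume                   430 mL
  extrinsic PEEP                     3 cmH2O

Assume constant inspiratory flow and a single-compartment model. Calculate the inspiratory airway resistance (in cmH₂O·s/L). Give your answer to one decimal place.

Equation of motion (constant flow): PIP = Vt/C + R·V̇ + PEEP.
R·V̇ = PIP − Vt/C − PEEP = 27.0 − 430/53.8 − 3 = 27.0 − 7.993 − 3 = 16.007 cmH2O.
R = 16.007 / 0.7 = 22.867 cmH2O·s/L.

22.9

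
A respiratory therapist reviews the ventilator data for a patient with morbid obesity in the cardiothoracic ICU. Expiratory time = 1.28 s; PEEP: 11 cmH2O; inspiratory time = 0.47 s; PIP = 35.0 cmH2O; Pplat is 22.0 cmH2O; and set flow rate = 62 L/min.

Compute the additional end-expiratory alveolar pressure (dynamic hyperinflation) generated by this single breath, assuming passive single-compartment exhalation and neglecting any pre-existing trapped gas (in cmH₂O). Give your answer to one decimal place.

1.1

Flow: 62 L/min ÷ 60 = 1.0333 L/s.
Vt = flow × Ti = 1.0333 L/s × 0.47 s × 1000 mL/L = 485.65 mL.
R = (PIP − Pplat)/V̇ = (35.0 − 22.0) / 1.0333 = 13.0/1.0333 = 12.581 cmH2O·s/L.
C = Vt/(Pplat − PEEP) = 485.65 / (22.0 − 11) = 485.65/11.0 = 44.15 mL/cmH2O.
τ = R × C = 12.581 × 0.04415 L/cmH2O = 0.5555 s.
Fraction remaining = e^(−Te/τ) = e^(−1.28/0.5555) = 0.09984; trapped volume = 485.65 × 0.09984 = 48.487 mL.
Additional alveolar pressure from trapping ≈ V_trapped / C = 48.487 / 44.15 = 1.098 cmH2O.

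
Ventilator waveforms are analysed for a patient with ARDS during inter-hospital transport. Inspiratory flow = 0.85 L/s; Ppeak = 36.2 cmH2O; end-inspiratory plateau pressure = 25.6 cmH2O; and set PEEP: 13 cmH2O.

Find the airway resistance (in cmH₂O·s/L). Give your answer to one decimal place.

Raw = (PIP − Pplat) / flow = (36.2 − 25.6) / 0.85 = 10.6 / 0.85 = 12.471 cmH2O·s/L.

12.5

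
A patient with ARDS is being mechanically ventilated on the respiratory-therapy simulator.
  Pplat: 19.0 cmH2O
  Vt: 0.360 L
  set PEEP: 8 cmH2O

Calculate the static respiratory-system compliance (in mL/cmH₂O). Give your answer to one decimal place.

32.7

Cstat = Vt / (Pplat − PEEP) = 360 / (19.0 − 8) = 360 / 11.0 = 32.727 mL/cmH2O.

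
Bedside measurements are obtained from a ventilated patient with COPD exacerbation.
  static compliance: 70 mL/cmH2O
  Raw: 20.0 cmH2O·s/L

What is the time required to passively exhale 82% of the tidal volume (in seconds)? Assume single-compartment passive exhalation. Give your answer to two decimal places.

2.40

τ = R × C = 20.0 × 70 mL/cmH2O = 20.0 × 0.070 L/cmH2O = 1.4 s.
Exhaled fraction f = 1 − e^(−t/τ) → t = −τ·ln(1 − f) = −1.4·ln(0.18) = 2.401 s.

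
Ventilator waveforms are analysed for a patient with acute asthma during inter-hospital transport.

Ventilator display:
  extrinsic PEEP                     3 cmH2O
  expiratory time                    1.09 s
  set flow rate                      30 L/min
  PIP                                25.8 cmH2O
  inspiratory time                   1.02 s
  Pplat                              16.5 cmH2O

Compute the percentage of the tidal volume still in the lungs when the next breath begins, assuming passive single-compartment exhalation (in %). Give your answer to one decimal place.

Flow: 30 L/min ÷ 60 = 0.5 L/s.
Vt = flow × Ti = 0.5 L/s × 1.02 s × 1000 mL/L = 510.0 mL.
R = (PIP − Pplat)/V̇ = (25.8 − 16.5) / 0.5 = 9.3/0.5 = 18.6 cmH2O·s/L.
C = Vt/(Pplat − PEEP) = 510.0 / (16.5 − 3) = 510.0/13.5 = 37.778 mL/cmH2O.
τ = R × C = 18.6 × 0.03778 L/cmH2O = 0.7027 s.
Fraction remaining at end-expiration = e^(−Te/τ) = e^(−1.09/0.7027) = 0.212 → 21.2%.

21.2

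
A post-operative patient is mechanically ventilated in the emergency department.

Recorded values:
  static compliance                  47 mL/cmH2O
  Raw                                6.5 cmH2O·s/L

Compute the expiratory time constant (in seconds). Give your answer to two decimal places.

τ = R × C = 6.5 × 47 mL/cmH2O = 6.5 × 0.047 L/cmH2O = 0.3055 s.

0.31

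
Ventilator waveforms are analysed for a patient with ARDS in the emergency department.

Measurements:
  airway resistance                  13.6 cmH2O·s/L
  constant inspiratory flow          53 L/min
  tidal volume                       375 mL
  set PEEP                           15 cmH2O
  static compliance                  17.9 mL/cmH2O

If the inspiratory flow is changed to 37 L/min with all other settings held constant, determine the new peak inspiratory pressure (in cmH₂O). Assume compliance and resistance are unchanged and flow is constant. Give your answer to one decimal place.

44.3

Flow: 53 L/min ÷ 60 = 0.8833 L/s.
New flow: 37 L/min ÷ 60 = 0.6167 L/s.
PIP = Vt/C + R·V̇ + PEEP (constant-flow equation of motion).
Only the resistive term changes: ΔPIP = R × ΔV̇ = 13.6 × (0.6167 − 0.8833) = 13.6 × -0.2666 = -3.626 cmH2O.
Original PIP = 375/17.9 + 13.6×0.8833 + 15 = 47.963 cmH2O; new PIP = 47.963 + (-3.626) = 44.337 cmH2O.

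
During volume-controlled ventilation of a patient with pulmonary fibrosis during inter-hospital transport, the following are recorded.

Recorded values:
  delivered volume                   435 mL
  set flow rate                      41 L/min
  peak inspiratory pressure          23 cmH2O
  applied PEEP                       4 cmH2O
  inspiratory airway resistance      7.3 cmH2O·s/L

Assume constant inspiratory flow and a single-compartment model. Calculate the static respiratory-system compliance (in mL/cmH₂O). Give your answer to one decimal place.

Flow: 41 L/min ÷ 60 = 0.6833 L/s.
Equation of motion (constant flow): PIP = Vt/C + R·V̇ + PEEP.
Vt/C = PIP − R·V̇ − PEEP = 23 − 7.3×0.6833 − 4 = 23 − 4.988 − 4 = 14.012 cmH2O.
C = Vt / 14.012 = 435 / 14.012 = 31.045 mL/cmH2O.

31.0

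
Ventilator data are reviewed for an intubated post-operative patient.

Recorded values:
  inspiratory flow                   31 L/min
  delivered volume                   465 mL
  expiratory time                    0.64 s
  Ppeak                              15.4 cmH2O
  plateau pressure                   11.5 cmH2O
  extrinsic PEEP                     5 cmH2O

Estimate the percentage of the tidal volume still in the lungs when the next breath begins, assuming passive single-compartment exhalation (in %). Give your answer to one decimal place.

Flow: 31 L/min ÷ 60 = 0.5167 L/s.
R = (PIP − Pplat)/V̇ = (15.4 − 11.5) / 0.5167 = 3.9/0.5167 = 7.548 cmH2O·s/L.
C = Vt/(Pplat − PEEP) = 465.0 / (11.5 − 5) = 465.0/6.5 = 71.538 mL/cmH2O.
τ = R × C = 7.548 × 0.07154 L/cmH2O = 0.54 s.
Fraction remaining at end-expiration = e^(−Te/τ) = e^(−0.64/0.54) = 0.3057 → 30.57%.

30.6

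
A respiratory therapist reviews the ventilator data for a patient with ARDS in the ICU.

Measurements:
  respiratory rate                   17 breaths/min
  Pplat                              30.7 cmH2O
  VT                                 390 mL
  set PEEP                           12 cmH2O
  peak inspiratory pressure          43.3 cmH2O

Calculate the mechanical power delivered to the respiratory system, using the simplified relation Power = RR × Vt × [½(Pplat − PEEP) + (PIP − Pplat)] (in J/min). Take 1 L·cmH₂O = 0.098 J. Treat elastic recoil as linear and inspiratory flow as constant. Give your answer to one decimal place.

Per-breath work = Vt × [½(Pplat−PEEP) + (PIP−Pplat)] = 0.390 × [0.5×18.7 + 12.6] = 0.390 × 21.95 = 8.561 L·cmH2O.
Power = 17 × 8.561 = 145.54 L·cmH2O/min.
× 0.098 J/(L·cmH2O) → 14.263 J/min.

14.3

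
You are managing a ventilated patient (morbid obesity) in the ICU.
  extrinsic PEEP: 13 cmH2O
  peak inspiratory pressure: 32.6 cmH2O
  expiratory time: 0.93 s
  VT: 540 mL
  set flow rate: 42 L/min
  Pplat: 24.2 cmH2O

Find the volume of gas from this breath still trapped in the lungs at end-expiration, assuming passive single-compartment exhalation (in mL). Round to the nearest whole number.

Flow: 42 L/min ÷ 60 = 0.7 L/s.
R = (PIP − Pplat)/V̇ = (32.6 − 24.2) / 0.7 = 8.4/0.7 = 12.0 cmH2O·s/L.
C = Vt/(Pplat − PEEP) = 540.0 / (24.2 − 13) = 540.0/11.2 = 48.214 mL/cmH2O.
τ = R × C = 12.0 × 0.04821 L/cmH2O = 0.5785 s.
Fraction remaining = e^(−Te/τ) = e^(−0.93/0.5785) = 0.2004.
Trapped volume = 540.0 × 0.2004 = 108.22 mL.

108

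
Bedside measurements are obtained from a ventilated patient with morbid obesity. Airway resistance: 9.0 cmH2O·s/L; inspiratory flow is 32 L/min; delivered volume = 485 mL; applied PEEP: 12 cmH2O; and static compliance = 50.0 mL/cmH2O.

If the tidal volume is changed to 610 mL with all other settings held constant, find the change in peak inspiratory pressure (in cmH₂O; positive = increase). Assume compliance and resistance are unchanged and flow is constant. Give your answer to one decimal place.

2.5

PIP = Vt/C + R·V̇ + PEEP (constant-flow equation of motion).
Only the elastic term changes: ΔPIP = ΔVt / C = (610 − 485) / 50.0 = 2.5 cmH2O.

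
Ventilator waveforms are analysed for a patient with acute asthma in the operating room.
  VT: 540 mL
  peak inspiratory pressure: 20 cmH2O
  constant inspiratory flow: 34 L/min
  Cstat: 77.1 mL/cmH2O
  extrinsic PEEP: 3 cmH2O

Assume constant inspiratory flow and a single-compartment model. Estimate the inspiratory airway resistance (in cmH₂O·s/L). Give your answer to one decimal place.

17.6

Flow: 34 L/min ÷ 60 = 0.5667 L/s.
Equation of motion (constant flow): PIP = Vt/C + R·V̇ + PEEP.
R·V̇ = PIP − Vt/C − PEEP = 20 − 540/77.1 − 3 = 20 − 7.004 − 3 = 9.996 cmH2O.
R = 9.996 / 0.5667 = 17.639 cmH2O·s/L.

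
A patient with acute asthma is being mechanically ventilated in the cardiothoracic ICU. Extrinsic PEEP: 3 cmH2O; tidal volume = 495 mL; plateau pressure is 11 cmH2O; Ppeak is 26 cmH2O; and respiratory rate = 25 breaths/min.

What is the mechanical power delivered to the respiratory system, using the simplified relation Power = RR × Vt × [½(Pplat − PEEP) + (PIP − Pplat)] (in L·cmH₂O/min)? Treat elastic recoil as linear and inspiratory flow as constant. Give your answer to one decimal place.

235.1

Per-breath work = Vt × [½(Pplat−PEEP) + (PIP−Pplat)] = 0.495 × [0.5×8.0 + 15.0] = 0.495 × 19.0 = 9.405 L·cmH2O.
Power = 25 × 9.405 = 235.13 L·cmH2O/min.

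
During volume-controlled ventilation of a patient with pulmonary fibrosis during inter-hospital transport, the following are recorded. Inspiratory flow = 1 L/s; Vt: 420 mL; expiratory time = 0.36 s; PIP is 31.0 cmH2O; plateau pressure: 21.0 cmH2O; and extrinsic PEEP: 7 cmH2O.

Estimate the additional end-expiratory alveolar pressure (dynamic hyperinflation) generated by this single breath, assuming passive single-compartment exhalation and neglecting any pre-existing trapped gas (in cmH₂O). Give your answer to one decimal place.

R = (PIP − Pplat)/V̇ = (31.0 − 21.0) / 1 = 10.0/1 = 10.0 cmH2O·s/L.
C = Vt/(Pplat − PEEP) = 420.0 / (21.0 − 7) = 420.0/14.0 = 30.0 mL/cmH2O.
τ = R × C = 10.0 × 0.03 L/cmH2O = 0.3 s.
Fraction remaining = e^(−Te/τ) = e^(−0.36/0.3) = 0.3012; trapped volume = 420.0 × 0.3012 = 126.5 mL.
Additional alveolar pressure from trapping ≈ V_trapped / C = 126.5 / 30.0 = 4.217 cmH2O.

4.2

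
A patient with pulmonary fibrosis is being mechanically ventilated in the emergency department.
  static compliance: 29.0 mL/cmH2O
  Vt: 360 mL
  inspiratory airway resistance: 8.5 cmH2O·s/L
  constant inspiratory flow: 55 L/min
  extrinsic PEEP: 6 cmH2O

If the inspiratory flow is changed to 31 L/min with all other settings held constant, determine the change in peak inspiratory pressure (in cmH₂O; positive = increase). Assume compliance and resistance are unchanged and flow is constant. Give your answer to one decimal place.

Flow: 55 L/min ÷ 60 = 0.9167 L/s.
New flow: 31 L/min ÷ 60 = 0.5167 L/s.
PIP = Vt/C + R·V̇ + PEEP (constant-flow equation of motion).
Only the resistive term changes: ΔPIP = R × ΔV̇ = 8.5 × (0.5167 − 0.9167) = 8.5 × -0.4 = -3.4 cmH2O.

-3.4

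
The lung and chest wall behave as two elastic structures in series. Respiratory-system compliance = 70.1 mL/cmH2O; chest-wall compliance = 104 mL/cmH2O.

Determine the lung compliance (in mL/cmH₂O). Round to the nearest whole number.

1/CL = 1/Crs − 1/Ccw.
1/CL = 1/70.1 − 1/104 = 0.00465.
CL = 215.05 mL/cmH2O.

215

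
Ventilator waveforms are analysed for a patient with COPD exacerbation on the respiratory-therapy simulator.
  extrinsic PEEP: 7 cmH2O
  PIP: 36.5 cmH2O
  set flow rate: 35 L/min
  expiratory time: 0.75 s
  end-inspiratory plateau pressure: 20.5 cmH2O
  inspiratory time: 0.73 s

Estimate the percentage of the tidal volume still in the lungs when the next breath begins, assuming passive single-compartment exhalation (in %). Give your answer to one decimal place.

Flow: 35 L/min ÷ 60 = 0.5833 L/s.
Vt = flow × Ti = 0.5833 L/s × 0.73 s × 1000 mL/L = 425.81 mL.
R = (PIP − Pplat)/V̇ = (36.5 − 20.5) / 0.5833 = 16.0/0.5833 = 27.43 cmH2O·s/L.
C = Vt/(Pplat − PEEP) = 425.81 / (20.5 − 7) = 425.81/13.5 = 31.541 mL/cmH2O.
τ = R × C = 27.43 × 0.03154 L/cmH2O = 0.8651 s.
Fraction remaining at end-expiration = e^(−Te/τ) = e^(−0.75/0.8651) = 0.4202 → 42.02%.

42.0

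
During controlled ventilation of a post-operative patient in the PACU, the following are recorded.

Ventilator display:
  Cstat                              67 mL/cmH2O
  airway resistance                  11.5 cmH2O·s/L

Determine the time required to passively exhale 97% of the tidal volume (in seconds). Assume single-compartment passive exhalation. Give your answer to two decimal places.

2.70

τ = R × C = 11.5 × 67 mL/cmH2O = 11.5 × 0.067 L/cmH2O = 0.7705 s.
Exhaled fraction f = 1 − e^(−t/τ) → t = −τ·ln(1 − f) = −0.7705·ln(0.03) = 2.702 s.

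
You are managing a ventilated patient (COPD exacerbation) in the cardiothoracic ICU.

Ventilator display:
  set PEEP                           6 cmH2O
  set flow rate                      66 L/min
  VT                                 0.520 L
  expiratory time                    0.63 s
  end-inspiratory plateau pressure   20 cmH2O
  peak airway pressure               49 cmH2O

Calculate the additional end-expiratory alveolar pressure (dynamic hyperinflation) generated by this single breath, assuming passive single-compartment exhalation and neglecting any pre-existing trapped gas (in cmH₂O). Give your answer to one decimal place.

7.4

Flow: 66 L/min ÷ 60 = 1.1 L/s.
R = (PIP − Pplat)/V̇ = (49 − 20) / 1.1 = 29.0/1.1 = 26.364 cmH2O·s/L.
C = Vt/(Pplat − PEEP) = 520.0 / (20 − 6) = 520.0/14.0 = 37.143 mL/cmH2O.
τ = R × C = 26.364 × 0.03714 L/cmH2O = 0.9792 s.
Fraction remaining = e^(−Te/τ) = e^(−0.63/0.9792) = 0.5255; trapped volume = 520.0 × 0.5255 = 273.26 mL.
Additional alveolar pressure from trapping ≈ V_trapped / C = 273.26 / 37.143 = 7.357 cmH2O.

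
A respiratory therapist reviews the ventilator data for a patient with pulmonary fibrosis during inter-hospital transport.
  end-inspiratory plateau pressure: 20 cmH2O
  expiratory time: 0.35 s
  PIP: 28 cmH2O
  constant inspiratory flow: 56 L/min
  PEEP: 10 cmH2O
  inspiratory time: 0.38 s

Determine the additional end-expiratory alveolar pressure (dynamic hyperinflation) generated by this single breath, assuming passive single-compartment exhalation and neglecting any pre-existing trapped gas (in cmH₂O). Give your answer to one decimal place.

Flow: 56 L/min ÷ 60 = 0.9333 L/s.
Vt = flow × Ti = 0.9333 L/s × 0.38 s × 1000 mL/L = 354.65 mL.
R = (PIP − Pplat)/V̇ = (28 − 20) / 0.9333 = 8.0/0.9333 = 8.572 cmH2O·s/L.
C = Vt/(Pplat − PEEP) = 354.65 / (20 − 10) = 354.65/10.0 = 35.465 mL/cmH2O.
τ = R × C = 8.572 × 0.03547 L/cmH2O = 0.304 s.
Fraction remaining = e^(−Te/τ) = e^(−0.35/0.304) = 0.3162; trapped volume = 354.65 × 0.3162 = 112.14 mL.
Additional alveolar pressure from trapping ≈ V_trapped / C = 112.14 / 35.465 = 3.162 cmH2O.

3.2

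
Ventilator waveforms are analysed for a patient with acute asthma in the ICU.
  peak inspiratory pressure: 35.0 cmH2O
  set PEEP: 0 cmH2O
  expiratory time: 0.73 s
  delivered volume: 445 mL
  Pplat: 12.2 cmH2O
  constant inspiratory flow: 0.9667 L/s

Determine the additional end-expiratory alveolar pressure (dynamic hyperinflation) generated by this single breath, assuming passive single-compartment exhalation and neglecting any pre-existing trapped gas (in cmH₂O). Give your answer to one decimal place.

R = (PIP − Pplat)/V̇ = (35.0 − 12.2) / 0.9667 = 22.8/0.9667 = 23.585 cmH2O·s/L.
C = Vt/(Pplat − PEEP) = 445.0 / (12.2 − 0) = 445.0/12.2 = 36.475 mL/cmH2O.
τ = R × C = 23.585 × 0.03648 L/cmH2O = 0.8604 s.
Fraction remaining = e^(−Te/τ) = e^(−0.73/0.8604) = 0.4281; trapped volume = 445.0 × 0.4281 = 190.5 mL.
Additional alveolar pressure from trapping ≈ V_trapped / C = 190.5 / 36.475 = 5.223 cmH2O.

5.2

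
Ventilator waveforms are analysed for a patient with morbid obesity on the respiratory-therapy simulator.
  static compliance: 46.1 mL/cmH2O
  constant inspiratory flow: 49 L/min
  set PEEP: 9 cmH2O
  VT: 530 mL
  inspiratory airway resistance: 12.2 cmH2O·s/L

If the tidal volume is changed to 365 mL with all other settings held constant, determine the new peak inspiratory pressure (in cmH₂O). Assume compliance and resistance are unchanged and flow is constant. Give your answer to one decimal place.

Flow: 49 L/min ÷ 60 = 0.8167 L/s.
PIP = Vt/C + R·V̇ + PEEP (constant-flow equation of motion).
Only the elastic term changes: ΔPIP = ΔVt / C = (365 − 530) / 46.1 = -3.579 cmH2O.
Original PIP = 530/46.1 + 12.2×0.8167 + 9 = 30.46 cmH2O; new PIP = 30.46 + (-3.579) = 26.881 cmH2O.

26.9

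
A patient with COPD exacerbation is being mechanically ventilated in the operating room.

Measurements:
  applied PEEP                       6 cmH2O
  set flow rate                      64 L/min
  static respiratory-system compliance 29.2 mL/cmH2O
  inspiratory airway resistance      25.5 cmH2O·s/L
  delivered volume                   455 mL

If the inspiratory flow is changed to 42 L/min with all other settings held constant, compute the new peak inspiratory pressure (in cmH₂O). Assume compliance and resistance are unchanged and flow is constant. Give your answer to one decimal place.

Flow: 64 L/min ÷ 60 = 1.0667 L/s.
New flow: 42 L/min ÷ 60 = 0.7 L/s.
PIP = Vt/C + R·V̇ + PEEP (constant-flow equation of motion).
Only the resistive term changes: ΔPIP = R × ΔV̇ = 25.5 × (0.7 − 1.0667) = 25.5 × -0.3667 = -9.351 cmH2O.
Original PIP = 455/29.2 + 25.5×1.0667 + 6 = 48.783 cmH2O; new PIP = 48.783 + (-9.351) = 39.432 cmH2O.

39.4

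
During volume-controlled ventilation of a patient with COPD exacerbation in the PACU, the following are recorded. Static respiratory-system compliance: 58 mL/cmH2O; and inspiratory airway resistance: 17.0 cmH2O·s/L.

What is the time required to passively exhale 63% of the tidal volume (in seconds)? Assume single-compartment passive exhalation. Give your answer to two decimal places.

0.98

τ = R × C = 17.0 × 58 mL/cmH2O = 17.0 × 0.058 L/cmH2O = 0.986 s.
Exhaled fraction f = 1 − e^(−t/τ) → t = −τ·ln(1 − f) = −0.986·ln(0.37) = 0.9803 s.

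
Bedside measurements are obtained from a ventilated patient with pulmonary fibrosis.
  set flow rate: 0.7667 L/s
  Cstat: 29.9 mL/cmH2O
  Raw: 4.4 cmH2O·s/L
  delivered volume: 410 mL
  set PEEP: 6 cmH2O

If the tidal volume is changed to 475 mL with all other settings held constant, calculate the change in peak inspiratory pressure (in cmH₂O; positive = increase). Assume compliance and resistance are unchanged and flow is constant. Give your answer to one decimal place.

2.2

PIP = Vt/C + R·V̇ + PEEP (constant-flow equation of motion).
Only the elastic term changes: ΔPIP = ΔVt / C = (475 − 410) / 29.9 = 2.174 cmH2O.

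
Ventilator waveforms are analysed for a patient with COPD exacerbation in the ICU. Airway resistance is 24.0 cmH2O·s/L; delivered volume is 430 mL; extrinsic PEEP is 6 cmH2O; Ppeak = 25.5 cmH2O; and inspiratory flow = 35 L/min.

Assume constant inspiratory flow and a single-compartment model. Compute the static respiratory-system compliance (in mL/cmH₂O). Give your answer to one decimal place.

Flow: 35 L/min ÷ 60 = 0.5833 L/s.
Equation of motion (constant flow): PIP = Vt/C + R·V̇ + PEEP.
Vt/C = PIP − R·V̇ − PEEP = 25.5 − 24.0×0.5833 − 6 = 25.5 − 13.999 − 6 = 5.501 cmH2O.
C = Vt / 5.501 = 430 / 5.501 = 78.168 mL/cmH2O.

78.2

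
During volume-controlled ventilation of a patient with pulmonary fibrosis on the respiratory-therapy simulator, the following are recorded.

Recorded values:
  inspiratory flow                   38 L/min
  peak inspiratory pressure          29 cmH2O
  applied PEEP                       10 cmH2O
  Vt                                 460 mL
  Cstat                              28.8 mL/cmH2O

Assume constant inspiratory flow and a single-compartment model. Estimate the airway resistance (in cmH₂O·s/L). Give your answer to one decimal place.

Flow: 38 L/min ÷ 60 = 0.6333 L/s.
Equation of motion (constant flow): PIP = Vt/C + R·V̇ + PEEP.
R·V̇ = PIP − Vt/C − PEEP = 29 − 460/28.8 − 10 = 29 − 15.972 − 10 = 3.028 cmH2O.
R = 3.028 / 0.6333 = 4.781 cmH2O·s/L.

4.8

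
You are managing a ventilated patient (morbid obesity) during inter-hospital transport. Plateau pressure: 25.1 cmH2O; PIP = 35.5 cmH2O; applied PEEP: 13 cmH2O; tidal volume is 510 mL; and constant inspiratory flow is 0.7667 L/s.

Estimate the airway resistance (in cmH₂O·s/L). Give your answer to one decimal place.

Raw = (PIP − Pplat) / flow = (35.5 − 25.1) / 0.7667 = 10.4 / 0.7667 = 13.565 cmH2O·s/L.

13.6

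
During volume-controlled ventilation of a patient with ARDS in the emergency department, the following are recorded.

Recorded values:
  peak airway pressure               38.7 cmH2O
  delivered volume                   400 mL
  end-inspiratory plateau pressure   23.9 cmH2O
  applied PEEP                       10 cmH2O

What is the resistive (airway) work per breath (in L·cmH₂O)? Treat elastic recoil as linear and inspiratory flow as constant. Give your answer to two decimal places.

With constant inspiratory flow the resistive pressure is constant at PIP − Pplat = 38.7 − 23.9 = 14.8 cmH2O, so resistive work = 14.8 × 0.400 = 5.92 L·cmH2O.

5.92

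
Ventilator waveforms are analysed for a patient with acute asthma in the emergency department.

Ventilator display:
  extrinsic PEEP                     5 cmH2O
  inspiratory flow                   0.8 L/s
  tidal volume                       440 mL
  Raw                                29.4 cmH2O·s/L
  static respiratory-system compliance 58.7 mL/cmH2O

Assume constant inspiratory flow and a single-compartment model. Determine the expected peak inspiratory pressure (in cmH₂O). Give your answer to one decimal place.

Equation of motion (constant flow): PIP = Vt/C + R·V̇ + PEEP.
PIP = 440/58.7 + 29.4×0.8 + 5 = 7.496 + 23.52 + 5 = 36.016 cmH2O.

36.0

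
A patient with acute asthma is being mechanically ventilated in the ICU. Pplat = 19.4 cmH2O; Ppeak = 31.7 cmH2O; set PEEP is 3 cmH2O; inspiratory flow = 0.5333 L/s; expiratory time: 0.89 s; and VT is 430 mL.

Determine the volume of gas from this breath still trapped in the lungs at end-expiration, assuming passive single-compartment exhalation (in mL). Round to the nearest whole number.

99

R = (PIP − Pplat)/V̇ = (31.7 − 19.4) / 0.5333 = 12.3/0.5333 = 23.064 cmH2O·s/L.
C = Vt/(Pplat − PEEP) = 430.0 / (19.4 − 3) = 430.0/16.4 = 26.22 mL/cmH2O.
τ = R × C = 23.064 × 0.02622 L/cmH2O = 0.6047 s.
Fraction remaining = e^(−Te/τ) = e^(−0.89/0.6047) = 0.2295.
Trapped volume = 430.0 × 0.2295 = 98.685 mL.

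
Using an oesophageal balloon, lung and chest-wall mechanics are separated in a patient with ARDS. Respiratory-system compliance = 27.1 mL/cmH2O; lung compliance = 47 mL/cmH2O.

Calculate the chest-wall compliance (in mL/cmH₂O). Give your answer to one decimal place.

1/Ccw = 1/Crs − 1/CL.
1/Ccw = 1/27.1 − 1/47 = 0.01562.
Ccw = 64.02 mL/cmH2O.

64.0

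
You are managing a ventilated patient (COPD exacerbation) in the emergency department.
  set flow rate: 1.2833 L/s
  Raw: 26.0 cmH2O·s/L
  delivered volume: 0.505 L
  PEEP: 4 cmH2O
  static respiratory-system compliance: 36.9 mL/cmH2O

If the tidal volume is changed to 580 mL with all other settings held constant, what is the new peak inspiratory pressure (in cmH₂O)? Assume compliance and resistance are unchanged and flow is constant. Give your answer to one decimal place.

PIP = Vt/C + R·V̇ + PEEP (constant-flow equation of motion).
Only the elastic term changes: ΔPIP = ΔVt / C = (580 − 505) / 36.9 = 2.033 cmH2O.
Original PIP = 505/36.9 + 26.0×1.2833 + 4 = 51.051 cmH2O; new PIP = 51.051 + (2.033) = 53.084 cmH2O.

53.1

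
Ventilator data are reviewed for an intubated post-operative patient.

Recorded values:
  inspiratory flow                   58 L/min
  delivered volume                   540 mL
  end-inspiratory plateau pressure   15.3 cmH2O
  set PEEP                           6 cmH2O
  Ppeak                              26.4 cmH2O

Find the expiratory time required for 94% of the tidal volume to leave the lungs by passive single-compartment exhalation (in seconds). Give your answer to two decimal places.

Flow: 58 L/min ÷ 60 = 0.9667 L/s.
R = (PIP − Pplat)/V̇ = (26.4 − 15.3) / 0.9667 = 11.1/0.9667 = 11.482 cmH2O·s/L.
C = Vt/(Pplat − PEEP) = 540.0 / (15.3 − 6) = 540.0/9.3 = 58.065 mL/cmH2O.
τ = R × C = 11.482 × 0.05807 L/cmH2O = 0.6668 s.
t = −τ·ln(1 − 0.94) = −0.6668·ln(0.06) = 1.876 s.

1.88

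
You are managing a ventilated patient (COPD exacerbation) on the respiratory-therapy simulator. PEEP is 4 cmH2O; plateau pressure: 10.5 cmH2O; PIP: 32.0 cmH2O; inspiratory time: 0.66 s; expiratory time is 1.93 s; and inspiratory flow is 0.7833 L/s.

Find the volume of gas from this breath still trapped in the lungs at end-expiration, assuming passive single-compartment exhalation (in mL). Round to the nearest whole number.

214

Vt = flow × Ti = 0.7833 L/s × 0.66 s × 1000 mL/L = 516.98 mL.
R = (PIP − Pplat)/V̇ = (32.0 − 10.5) / 0.7833 = 21.5/0.7833 = 27.448 cmH2O·s/L.
C = Vt/(Pplat − PEEP) = 516.98 / (10.5 − 4) = 516.98/6.5 = 79.535 mL/cmH2O.
τ = R × C = 27.448 × 0.07954 L/cmH2O = 2.183 s.
Fraction remaining = e^(−Te/τ) = e^(−1.93/2.183) = 0.4131.
Trapped volume = 516.98 × 0.4131 = 213.56 mL.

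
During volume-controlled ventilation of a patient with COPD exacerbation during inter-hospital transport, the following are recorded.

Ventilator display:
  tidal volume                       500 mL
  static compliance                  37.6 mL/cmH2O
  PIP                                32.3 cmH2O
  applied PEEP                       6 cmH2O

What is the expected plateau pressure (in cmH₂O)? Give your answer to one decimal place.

19.3

Pplat = PEEP + Vt / Cstat = 6 + 500 / 37.6 = 6 + 13.298 = 19.298 cmH2O.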